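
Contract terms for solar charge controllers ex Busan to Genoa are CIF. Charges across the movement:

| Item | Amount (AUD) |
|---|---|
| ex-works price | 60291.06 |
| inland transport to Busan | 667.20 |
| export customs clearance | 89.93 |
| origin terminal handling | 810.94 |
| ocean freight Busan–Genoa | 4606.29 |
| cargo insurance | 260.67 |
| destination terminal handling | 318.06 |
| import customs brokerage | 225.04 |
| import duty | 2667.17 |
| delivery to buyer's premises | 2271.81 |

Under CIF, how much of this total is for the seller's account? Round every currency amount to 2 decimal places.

Seller's account: AUD 66726.09

CIF: the seller pays costs through ocean freight and marine insurance to the destination port.
Seller's account: goods 60291.06 + inland to port 667.20 + export clearance 89.93 + origin terminal 810.94 + freight 4606.29 + insurance 260.67 = 66726.09
Buyer's account: destination terminal 318.06 + brokerage 225.04 + duty 2667.17 + delivery 2271.81 = 5482.08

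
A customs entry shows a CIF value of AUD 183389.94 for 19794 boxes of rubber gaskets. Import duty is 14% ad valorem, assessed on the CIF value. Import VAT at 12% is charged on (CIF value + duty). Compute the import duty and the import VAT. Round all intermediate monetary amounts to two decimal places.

Import duty = 183389.94 × 14% = 25674.59
VAT base = CIF + duty = 183389.94 + 25674.59 = 209064.53
Import VAT = 209064.53 × 12% = 25087.74

Import duty: AUD 25674.59; import VAT: AUD 25087.74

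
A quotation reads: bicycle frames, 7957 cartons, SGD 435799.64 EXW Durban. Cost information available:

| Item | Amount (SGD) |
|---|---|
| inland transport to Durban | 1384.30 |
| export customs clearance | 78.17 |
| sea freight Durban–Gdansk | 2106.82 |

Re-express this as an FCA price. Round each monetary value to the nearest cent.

Not relevant to the conversion: freight — on the buyer under both terms; not part of either seller's price.
From EXW to FCA, the seller additionally bears: inland to port, export clearance.
FCA price = 435799.64 + 1384.30 + 78.17 = 437262.11

FCA price: SGD 437262.11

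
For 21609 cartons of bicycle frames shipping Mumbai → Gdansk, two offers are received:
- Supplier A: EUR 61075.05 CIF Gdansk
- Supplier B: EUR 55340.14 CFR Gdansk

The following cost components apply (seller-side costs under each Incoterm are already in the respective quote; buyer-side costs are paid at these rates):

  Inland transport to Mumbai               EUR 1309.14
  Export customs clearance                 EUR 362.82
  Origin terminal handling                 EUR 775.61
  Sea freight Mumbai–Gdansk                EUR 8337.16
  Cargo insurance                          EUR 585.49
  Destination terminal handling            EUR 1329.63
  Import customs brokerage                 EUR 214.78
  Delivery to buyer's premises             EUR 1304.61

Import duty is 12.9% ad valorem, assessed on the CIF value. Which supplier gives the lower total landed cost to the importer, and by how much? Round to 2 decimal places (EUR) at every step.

Supplier B is cheaper by EUR 5813.69

Supplier A (CIF):
The CIF price already equals the CIF value: 61075.05
Import duty = 61075.05 × 12.9% = 7878.68
Buyer bears (A): 1329.63 + 214.78 + 1304.61 = 2849.02
Landed cost (A) = invoice 61075.05 + 2849.02 + duty 7878.68 = 71802.75
Supplier B (CFR):
CIF value = CFR price + insurance = 55340.14 + 585.49 = 55925.63
Import duty = 55925.63 × 12.9% = 7214.41
Buyer bears (B): 585.49 + 1329.63 + 214.78 + 1304.61 = 3434.51
Landed cost (B) = invoice 55340.14 + 3434.51 + duty 7214.41 = 65989.06
Difference = |71802.75 − 65989.06| = 5813.69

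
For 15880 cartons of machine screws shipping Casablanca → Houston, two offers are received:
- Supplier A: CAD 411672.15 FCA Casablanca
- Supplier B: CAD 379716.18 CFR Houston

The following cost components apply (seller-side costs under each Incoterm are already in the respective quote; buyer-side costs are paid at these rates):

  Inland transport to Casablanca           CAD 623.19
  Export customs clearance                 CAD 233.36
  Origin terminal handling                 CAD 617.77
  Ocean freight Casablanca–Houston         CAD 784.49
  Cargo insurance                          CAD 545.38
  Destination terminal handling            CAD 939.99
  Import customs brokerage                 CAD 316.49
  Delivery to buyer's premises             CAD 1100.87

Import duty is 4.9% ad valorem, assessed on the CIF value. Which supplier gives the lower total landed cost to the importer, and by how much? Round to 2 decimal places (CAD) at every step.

Supplier A (FCA):
CIF value = FCA price + origin terminal + freight + insurance = 411672.15 + 617.77 + 784.49 + 545.38 = 413619.79
Import duty = 413619.79 × 4.9% = 20267.37
Buyer bears (A): 617.77 + 784.49 + 545.38 + 939.99 + 316.49 + 1100.87 = 4304.99
Landed cost (A) = invoice 411672.15 + 4304.99 + duty 20267.37 = 436244.51
Supplier B (CFR):
CIF value = CFR price + insurance = 379716.18 + 545.38 = 380261.56
Import duty = 380261.56 × 4.9% = 18632.82
Buyer bears (B): 545.38 + 939.99 + 316.49 + 1100.87 = 2902.73
Landed cost (B) = invoice 379716.18 + 2902.73 + duty 18632.82 = 401251.73
Difference = |436244.51 − 401251.73| = 34992.78

Supplier B is cheaper by CAD 34992.78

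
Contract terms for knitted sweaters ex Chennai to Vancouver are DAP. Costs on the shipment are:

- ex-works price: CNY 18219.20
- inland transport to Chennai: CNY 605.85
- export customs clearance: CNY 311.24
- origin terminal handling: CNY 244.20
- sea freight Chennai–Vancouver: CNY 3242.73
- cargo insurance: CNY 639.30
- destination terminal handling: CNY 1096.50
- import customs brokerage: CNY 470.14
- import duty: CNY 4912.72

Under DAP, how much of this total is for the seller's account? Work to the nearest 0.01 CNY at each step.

Seller's account: CNY 24359.02

DAP: the seller bears all costs to the named destination except import duty and clearance.
Seller's account: goods 18219.20 + inland to port 605.85 + export clearance 311.24 + origin terminal 244.20 + freight 3242.73 + insurance 639.30 + destination terminal 1096.50 = 24359.02
Buyer's account: brokerage 470.14 + duty 4912.72 = 5382.86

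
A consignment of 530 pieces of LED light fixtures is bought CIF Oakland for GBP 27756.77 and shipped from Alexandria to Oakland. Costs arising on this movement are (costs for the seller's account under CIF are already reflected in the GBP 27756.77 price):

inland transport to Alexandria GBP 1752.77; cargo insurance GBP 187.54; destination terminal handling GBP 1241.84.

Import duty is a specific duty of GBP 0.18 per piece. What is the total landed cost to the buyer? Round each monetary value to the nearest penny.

Total landed cost: GBP 29094.01

CIF: the seller pays costs through ocean freight and marine insurance to the destination port.
Already in the invoice (seller's account under CIF): inland to port, insurance — exclude.
The CIF price already equals the CIF value: 27756.77
Import duty = 530 × 0.18 = 95.40
Buyer bears: destination terminal 1241.84 + duty 95.40 = 1337.24
Landed cost = invoice 27756.77 + 1337.24 = 29094.01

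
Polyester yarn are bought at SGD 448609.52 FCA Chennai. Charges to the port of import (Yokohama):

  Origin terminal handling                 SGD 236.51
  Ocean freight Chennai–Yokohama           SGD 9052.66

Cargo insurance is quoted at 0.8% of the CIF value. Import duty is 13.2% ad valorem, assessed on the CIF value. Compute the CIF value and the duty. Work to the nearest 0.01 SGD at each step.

Let C be the CIF value. C = FCA price + pre-shipment costs + freight + 0.8% × C
C − 0.8% × C = 448609.52 + 236.51 + 9052.66
0.992 × C = 457898.69
C = 457898.69 / 0.992 = 461591.42
Insurance premium = 0.8% × 461591.42 = 3692.73
Import duty = 461591.42 × 13.2% = 60930.07

CIF value: SGD 461591.42; import duty: SGD 60930.07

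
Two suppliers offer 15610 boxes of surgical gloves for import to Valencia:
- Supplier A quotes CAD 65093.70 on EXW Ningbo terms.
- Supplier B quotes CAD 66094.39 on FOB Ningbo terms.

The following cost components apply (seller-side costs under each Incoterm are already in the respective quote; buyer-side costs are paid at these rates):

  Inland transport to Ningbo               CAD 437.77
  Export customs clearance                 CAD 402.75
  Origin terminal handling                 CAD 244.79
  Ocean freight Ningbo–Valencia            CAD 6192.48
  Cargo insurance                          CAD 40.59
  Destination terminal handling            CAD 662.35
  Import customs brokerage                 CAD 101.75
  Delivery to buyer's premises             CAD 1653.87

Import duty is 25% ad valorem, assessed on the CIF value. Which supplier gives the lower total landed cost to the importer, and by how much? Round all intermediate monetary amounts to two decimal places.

Supplier A (EXW):
CIF value = EXW price + inland to port + export clearance + origin terminal + freight + insurance = 65093.70 + 437.77 + 402.75 + 244.79 + 6192.48 + 40.59 = 72412.08
Import duty = 72412.08 × 25% = 18103.02
Buyer bears (A): 437.77 + 402.75 + 244.79 + 6192.48 + 40.59 + 662.35 + 101.75 + 1653.87 = 9736.35
Landed cost (A) = invoice 65093.70 + 9736.35 + duty 18103.02 = 92933.07
Supplier B (FOB):
CIF value = FOB price + freight + insurance = 66094.39 + 6192.48 + 40.59 = 72327.46
Import duty = 72327.46 × 25% = 18081.87
Buyer bears (B): 6192.48 + 40.59 + 662.35 + 101.75 + 1653.87 = 8651.04
Landed cost (B) = invoice 66094.39 + 8651.04 + duty 18081.87 = 92827.30
Difference = |92933.07 − 92827.30| = 105.77

Supplier B is cheaper by CAD 105.77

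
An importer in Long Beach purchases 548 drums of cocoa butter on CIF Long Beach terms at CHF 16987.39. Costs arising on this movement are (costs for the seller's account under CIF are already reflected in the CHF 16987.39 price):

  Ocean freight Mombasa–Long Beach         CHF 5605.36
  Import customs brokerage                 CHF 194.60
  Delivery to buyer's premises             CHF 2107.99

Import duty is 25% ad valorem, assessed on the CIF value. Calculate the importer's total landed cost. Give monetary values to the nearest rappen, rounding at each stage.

CIF: the seller pays costs through ocean freight and marine insurance to the destination port.
Already in the invoice (seller's account under CIF): freight — exclude.
The CIF price already equals the CIF value: 16987.39
Import duty = 16987.39 × 25% = 4246.85
Buyer bears: brokerage 194.60 + delivery 2107.99 + duty 4246.85 = 6549.44
Landed cost = invoice 16987.39 + 6549.44 = 23536.83

Total landed cost: CHF 23536.83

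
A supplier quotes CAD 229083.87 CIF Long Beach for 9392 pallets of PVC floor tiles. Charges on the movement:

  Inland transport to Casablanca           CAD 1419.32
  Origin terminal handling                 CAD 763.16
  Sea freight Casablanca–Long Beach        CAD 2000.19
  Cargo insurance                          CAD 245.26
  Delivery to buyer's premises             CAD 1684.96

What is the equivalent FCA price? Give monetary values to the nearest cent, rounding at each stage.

Not relevant to the conversion: inland to port — on the seller under both CIF and FCA; already in the CIF price and stays in the FCA price. delivery — on the buyer under both terms; not part of either seller's price.
From CIF to FCA, the seller no longer bears: origin terminal, freight, insurance.
FCA price = 229083.87 − 763.16 − 2000.19 − 245.26 = 226075.26

FCA price: CAD 226075.26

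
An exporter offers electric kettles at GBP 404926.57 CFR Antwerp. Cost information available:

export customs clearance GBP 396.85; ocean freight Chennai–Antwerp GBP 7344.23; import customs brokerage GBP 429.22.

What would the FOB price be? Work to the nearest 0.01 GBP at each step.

Not relevant to the conversion: export clearance — on the seller under both CFR and FOB; already in the CFR price and stays in the FOB price. brokerage — on the buyer under both terms; not part of either seller's price.
From CFR to FOB, the seller no longer bears: freight.
FOB price = 404926.57 − 7344.23 = 397582.34

FOB price: GBP 397582.34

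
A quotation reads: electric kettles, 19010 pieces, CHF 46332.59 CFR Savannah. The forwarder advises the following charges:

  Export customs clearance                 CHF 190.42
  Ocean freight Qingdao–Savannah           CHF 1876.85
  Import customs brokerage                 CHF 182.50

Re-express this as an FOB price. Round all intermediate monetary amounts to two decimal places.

Not relevant to the conversion: export clearance — on the seller under both CFR and FOB; already in the CFR price and stays in the FOB price. brokerage — on the buyer under both terms; not part of either seller's price.
From CFR to FOB, the seller no longer bears: freight.
FOB price = 46332.59 − 1876.85 = 44455.74

FOB price: CHF 44455.74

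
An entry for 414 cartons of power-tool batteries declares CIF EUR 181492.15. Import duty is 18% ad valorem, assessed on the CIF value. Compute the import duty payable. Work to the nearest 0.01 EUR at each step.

Import duty = 181492.15 × 18% = 32668.59

Import duty: EUR 32668.59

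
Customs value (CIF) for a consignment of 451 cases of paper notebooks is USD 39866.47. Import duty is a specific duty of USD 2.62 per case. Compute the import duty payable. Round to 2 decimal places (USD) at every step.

Import duty = 451 × 2.62 = 1181.62

Import duty: USD 1181.62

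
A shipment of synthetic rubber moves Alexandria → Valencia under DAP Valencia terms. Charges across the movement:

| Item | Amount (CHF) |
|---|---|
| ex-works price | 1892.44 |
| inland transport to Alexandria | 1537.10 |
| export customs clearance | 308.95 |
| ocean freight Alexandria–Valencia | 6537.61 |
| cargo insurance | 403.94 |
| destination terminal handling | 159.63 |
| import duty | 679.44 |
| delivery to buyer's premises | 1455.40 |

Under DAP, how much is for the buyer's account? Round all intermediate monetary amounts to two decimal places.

Buyer's account: CHF 679.44

DAP: the seller bears all costs to the named destination except import duty and clearance.
Seller's account: goods 1892.44 + inland to port 1537.10 + export clearance 308.95 + freight 6537.61 + insurance 403.94 + destination terminal 159.63 + delivery 1455.40 = 12295.07
Buyer's account: duty 679.44 = 679.44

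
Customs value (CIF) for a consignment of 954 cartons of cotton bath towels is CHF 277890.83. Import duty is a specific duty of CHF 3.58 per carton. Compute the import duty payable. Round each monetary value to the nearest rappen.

Import duty: CHF 3415.32

Import duty = 954 × 3.58 = 3415.32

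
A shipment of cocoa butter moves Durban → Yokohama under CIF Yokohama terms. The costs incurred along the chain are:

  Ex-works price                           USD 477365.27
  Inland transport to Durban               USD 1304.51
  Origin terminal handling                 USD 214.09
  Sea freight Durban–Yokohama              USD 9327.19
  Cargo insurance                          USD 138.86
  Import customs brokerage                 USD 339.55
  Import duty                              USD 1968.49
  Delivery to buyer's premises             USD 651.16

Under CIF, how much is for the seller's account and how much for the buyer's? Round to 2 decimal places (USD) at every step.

CIF: the seller pays costs through ocean freight and marine insurance to the destination port.
Seller's account: goods 477365.27 + inland to port 1304.51 + origin terminal 214.09 + freight 9327.19 + insurance 138.86 = 488349.92
Buyer's account: brokerage 339.55 + duty 1968.49 + delivery 651.16 = 2959.20

Seller: USD 488349.92; buyer: USD 2959.20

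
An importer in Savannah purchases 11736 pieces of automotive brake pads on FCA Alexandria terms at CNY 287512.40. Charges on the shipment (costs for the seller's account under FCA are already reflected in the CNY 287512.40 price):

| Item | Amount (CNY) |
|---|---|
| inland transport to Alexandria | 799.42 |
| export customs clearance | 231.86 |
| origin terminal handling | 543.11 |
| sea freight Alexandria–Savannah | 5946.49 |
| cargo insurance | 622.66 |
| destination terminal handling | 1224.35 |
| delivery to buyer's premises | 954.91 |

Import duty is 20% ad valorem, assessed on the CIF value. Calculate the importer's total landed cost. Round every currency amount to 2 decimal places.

Total landed cost: CNY 355728.85

FCA: the seller delivers export-cleared goods to the carrier; the buyer bears costs from that point.
Already in the invoice (seller's account under FCA): inland to port, export clearance — exclude.
CIF value = FCA price + origin terminal + freight + insurance = 287512.40 + 543.11 + 5946.49 + 622.66 = 294624.66
Import duty = 294624.66 × 20% = 58924.93
Buyer bears: origin terminal 543.11 + freight 5946.49 + insurance 622.66 + destination terminal 1224.35 + delivery 954.91 + duty 58924.93 = 68216.45
Landed cost = invoice 287512.40 + 68216.45 = 355728.85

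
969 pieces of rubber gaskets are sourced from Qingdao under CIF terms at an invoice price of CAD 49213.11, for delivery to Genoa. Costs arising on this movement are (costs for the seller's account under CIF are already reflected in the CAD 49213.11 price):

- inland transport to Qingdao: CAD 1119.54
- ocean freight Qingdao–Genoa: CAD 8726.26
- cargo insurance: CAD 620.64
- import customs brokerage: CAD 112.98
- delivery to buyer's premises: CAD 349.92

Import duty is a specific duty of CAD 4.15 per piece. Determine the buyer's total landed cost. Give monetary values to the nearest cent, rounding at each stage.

Total landed cost: CAD 53697.36

CIF: the seller pays costs through ocean freight and marine insurance to the destination port.
Already in the invoice (seller's account under CIF): inland to port, freight, insurance — exclude.
The CIF price already equals the CIF value: 49213.11
Import duty = 969 × 4.15 = 4021.35
Buyer bears: brokerage 112.98 + delivery 349.92 + duty 4021.35 = 4484.25
Landed cost = invoice 49213.11 + 4484.25 = 53697.36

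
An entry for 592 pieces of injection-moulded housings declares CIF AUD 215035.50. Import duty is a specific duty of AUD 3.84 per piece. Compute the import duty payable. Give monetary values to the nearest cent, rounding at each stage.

Import duty: AUD 2273.28

Import duty = 592 × 3.84 = 2273.28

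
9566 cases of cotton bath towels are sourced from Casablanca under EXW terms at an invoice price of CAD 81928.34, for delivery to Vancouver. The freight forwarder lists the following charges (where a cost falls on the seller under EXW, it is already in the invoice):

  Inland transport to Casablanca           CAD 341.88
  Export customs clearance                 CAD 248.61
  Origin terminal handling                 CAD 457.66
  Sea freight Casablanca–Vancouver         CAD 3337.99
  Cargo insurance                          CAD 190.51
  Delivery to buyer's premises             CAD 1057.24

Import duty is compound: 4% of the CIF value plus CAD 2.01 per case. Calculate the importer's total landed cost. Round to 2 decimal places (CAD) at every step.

EXW: the seller makes goods available at their premises; the buyer bears all onward costs.
CIF value = EXW price + inland to port + export clearance + origin terminal + freight + insurance = 81928.34 + 341.88 + 248.61 + 457.66 + 3337.99 + 190.51 = 86504.99
Ad valorem component: 86504.99 × 4% = 3460.20
Specific component: 9566 × 2.01 = 19227.66
Import duty = 3460.20 + 19227.66 = 22687.86
Buyer bears: inland to port 341.88 + export clearance 248.61 + origin terminal 457.66 + freight 3337.99 + insurance 190.51 + delivery 1057.24 + duty 22687.86 = 28321.75
Landed cost = invoice 81928.34 + 28321.75 = 110250.09

Total landed cost: CAD 110250.09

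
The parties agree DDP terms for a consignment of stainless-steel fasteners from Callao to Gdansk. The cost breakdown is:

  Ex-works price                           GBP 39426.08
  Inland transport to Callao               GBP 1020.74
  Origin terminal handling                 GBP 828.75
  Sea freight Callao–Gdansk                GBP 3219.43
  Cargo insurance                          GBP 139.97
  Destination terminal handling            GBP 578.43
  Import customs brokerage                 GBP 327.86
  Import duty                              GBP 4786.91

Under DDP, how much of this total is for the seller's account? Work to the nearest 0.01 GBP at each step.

Seller's account: GBP 50328.17

DDP: the seller bears all costs including import duty.
Seller's account: goods 39426.08 + inland to port 1020.74 + origin terminal 828.75 + freight 3219.43 + insurance 139.97 + destination terminal 578.43 + brokerage 327.86 + duty 4786.91 = 50328.17
Buyer's account: 0.00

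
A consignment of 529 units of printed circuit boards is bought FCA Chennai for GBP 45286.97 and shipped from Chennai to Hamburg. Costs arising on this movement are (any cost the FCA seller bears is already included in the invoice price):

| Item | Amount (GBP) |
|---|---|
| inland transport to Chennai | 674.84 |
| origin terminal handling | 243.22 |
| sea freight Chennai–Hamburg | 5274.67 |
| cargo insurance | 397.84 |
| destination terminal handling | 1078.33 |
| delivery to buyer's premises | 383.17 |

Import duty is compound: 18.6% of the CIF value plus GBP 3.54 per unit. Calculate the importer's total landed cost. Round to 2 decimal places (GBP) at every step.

Total landed cost: GBP 64060.56

FCA: the seller delivers export-cleared goods to the carrier; the buyer bears costs from that point.
Already in the invoice (seller's account under FCA): inland to port — exclude.
CIF value = FCA price + origin terminal + freight + insurance = 45286.97 + 243.22 + 5274.67 + 397.84 = 51202.70
Ad valorem component: 51202.70 × 18.6% = 9523.70
Specific component: 529 × 3.54 = 1872.66
Import duty = 9523.70 + 1872.66 = 11396.36
Buyer bears: origin terminal 243.22 + freight 5274.67 + insurance 397.84 + destination terminal 1078.33 + delivery 383.17 + duty 11396.36 = 18773.59
Landed cost = invoice 45286.97 + 18773.59 = 64060.56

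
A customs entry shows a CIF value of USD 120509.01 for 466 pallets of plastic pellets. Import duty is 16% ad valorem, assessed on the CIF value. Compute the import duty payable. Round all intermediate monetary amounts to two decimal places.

Import duty: USD 19281.44

Import duty = 120509.01 × 16% = 19281.44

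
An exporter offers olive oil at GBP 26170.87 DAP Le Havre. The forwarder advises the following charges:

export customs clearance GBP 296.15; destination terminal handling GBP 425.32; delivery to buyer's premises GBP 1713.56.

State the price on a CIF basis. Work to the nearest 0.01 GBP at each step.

Not relevant to the conversion: export clearance — on the seller under both DAP and CIF; already in the DAP price and stays in the CIF price.
From DAP to CIF, the seller no longer bears: destination terminal, delivery.
CIF price = 26170.87 − 425.32 − 1713.56 = 24031.99

CIF price: GBP 24031.99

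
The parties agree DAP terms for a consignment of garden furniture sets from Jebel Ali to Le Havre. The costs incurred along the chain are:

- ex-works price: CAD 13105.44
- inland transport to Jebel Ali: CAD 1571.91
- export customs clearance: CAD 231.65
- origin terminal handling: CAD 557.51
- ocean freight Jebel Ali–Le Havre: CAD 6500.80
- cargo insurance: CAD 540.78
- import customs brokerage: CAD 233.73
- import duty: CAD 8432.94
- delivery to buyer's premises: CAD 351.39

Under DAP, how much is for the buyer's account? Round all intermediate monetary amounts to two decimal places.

Buyer's account: CAD 8666.67

DAP: the seller bears all costs to the named destination except import duty and clearance.
Seller's account: goods 13105.44 + inland to port 1571.91 + export clearance 231.65 + origin terminal 557.51 + freight 6500.80 + insurance 540.78 + delivery 351.39 = 22859.48
Buyer's account: brokerage 233.73 + duty 8432.94 = 8666.67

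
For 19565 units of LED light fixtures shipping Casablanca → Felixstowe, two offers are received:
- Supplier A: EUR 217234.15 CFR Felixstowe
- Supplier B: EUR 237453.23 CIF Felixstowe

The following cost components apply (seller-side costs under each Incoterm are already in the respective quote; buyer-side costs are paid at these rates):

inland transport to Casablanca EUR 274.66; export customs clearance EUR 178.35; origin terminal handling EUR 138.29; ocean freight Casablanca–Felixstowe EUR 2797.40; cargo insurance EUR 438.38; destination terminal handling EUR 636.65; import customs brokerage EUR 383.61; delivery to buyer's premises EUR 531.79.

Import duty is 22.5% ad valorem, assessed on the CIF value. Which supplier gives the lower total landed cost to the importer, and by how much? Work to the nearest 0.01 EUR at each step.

Supplier A is cheaper by EUR 24231.36

Supplier A (CFR):
CIF value = CFR price + insurance = 217234.15 + 438.38 = 217672.53
Import duty = 217672.53 × 22.5% = 48976.32
Buyer bears (A): 438.38 + 636.65 + 383.61 + 531.79 = 1990.43
Landed cost (A) = invoice 217234.15 + 1990.43 + duty 48976.32 = 268200.90
Supplier B (CIF):
The CIF price already equals the CIF value: 237453.23
Import duty = 237453.23 × 22.5% = 53426.98
Buyer bears (B): 636.65 + 383.61 + 531.79 = 1552.05
Landed cost (B) = invoice 237453.23 + 1552.05 + duty 53426.98 = 292432.26
Difference = |268200.90 − 292432.26| = 24231.36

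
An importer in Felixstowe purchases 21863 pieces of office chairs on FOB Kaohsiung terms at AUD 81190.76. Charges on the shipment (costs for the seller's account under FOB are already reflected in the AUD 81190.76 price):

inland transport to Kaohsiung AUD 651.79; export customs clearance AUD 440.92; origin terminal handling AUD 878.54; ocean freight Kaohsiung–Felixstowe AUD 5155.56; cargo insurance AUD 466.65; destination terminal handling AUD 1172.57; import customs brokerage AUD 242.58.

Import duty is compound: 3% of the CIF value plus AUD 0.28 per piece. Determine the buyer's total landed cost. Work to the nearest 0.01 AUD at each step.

FOB: the seller bears costs until goods are on board at the origin port; the buyer bears freight, insurance and all costs thereafter.
Already in the invoice (seller's account under FOB): inland to port, export clearance, origin terminal — exclude.
CIF value = FOB price + freight + insurance = 81190.76 + 5155.56 + 466.65 = 86812.97
Ad valorem component: 86812.97 × 3% = 2604.39
Specific component: 21863 × 0.28 = 6121.64
Import duty = 2604.39 + 6121.64 = 8726.03
Buyer bears: freight 5155.56 + insurance 466.65 + destination terminal 1172.57 + brokerage 242.58 + duty 8726.03 = 15763.39
Landed cost = invoice 81190.76 + 15763.39 = 96954.15

Total landed cost: AUD 96954.15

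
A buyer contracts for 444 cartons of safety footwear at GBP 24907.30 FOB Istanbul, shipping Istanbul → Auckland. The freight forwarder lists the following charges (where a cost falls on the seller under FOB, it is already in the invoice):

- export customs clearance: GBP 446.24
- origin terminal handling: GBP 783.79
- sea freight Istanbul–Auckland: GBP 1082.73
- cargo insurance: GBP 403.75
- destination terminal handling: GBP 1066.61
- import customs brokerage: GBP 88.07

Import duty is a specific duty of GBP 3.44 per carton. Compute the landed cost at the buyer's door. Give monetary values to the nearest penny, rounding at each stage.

FOB: the seller bears costs until goods are on board at the origin port; the buyer bears freight, insurance and all costs thereafter.
Already in the invoice (seller's account under FOB): export clearance, origin terminal — exclude.
CIF value = FOB price + freight + insurance = 24907.30 + 1082.73 + 403.75 = 26393.78
Import duty = 444 × 3.44 = 1527.36
Buyer bears: freight 1082.73 + insurance 403.75 + destination terminal 1066.61 + brokerage 88.07 + duty 1527.36 = 4168.52
Landed cost = invoice 24907.30 + 4168.52 = 29075.82

Total landed cost: GBP 29075.82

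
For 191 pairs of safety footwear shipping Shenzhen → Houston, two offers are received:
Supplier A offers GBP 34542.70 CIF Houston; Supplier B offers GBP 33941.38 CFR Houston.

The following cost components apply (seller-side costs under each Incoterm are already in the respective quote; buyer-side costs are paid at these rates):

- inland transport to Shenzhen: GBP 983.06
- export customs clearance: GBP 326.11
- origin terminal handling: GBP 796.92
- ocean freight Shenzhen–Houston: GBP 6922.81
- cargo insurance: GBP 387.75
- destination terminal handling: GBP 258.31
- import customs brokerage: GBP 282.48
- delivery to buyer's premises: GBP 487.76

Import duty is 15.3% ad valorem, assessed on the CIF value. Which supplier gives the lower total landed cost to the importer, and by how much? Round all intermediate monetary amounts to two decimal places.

Supplier B is cheaper by GBP 246.24

Supplier A (CIF):
The CIF price already equals the CIF value: 34542.70
Import duty = 34542.70 × 15.3% = 5285.03
Buyer bears (A): 258.31 + 282.48 + 487.76 = 1028.55
Landed cost (A) = invoice 34542.70 + 1028.55 + duty 5285.03 = 40856.28
Supplier B (CFR):
CIF value = CFR price + insurance = 33941.38 + 387.75 = 34329.13
Import duty = 34329.13 × 15.3% = 5252.36
Buyer bears (B): 387.75 + 258.31 + 282.48 + 487.76 = 1416.30
Landed cost (B) = invoice 33941.38 + 1416.30 + duty 5252.36 = 40610.04
Difference = |40856.28 − 40610.04| = 246.24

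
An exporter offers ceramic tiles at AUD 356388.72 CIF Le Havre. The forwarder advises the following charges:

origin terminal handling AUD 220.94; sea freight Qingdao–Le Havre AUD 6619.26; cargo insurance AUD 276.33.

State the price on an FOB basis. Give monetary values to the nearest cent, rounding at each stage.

Not relevant to the conversion: origin terminal — on the seller under both CIF and FOB; already in the CIF price and stays in the FOB price.
From CIF to FOB, the seller no longer bears: freight, insurance.
FOB price = 356388.72 − 6619.26 − 276.33 = 349493.13

FOB price: AUD 349493.13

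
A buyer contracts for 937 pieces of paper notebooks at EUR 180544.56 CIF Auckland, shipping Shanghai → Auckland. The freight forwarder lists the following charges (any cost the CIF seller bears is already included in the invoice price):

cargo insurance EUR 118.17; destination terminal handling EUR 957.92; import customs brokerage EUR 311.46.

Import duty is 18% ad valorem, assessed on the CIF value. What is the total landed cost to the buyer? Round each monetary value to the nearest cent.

Total landed cost: EUR 214311.96

CIF: the seller pays costs through ocean freight and marine insurance to the destination port.
Already in the invoice (seller's account under CIF): insurance — exclude.
The CIF price already equals the CIF value: 180544.56
Import duty = 180544.56 × 18% = 32498.02
Buyer bears: destination terminal 957.92 + brokerage 311.46 + duty 32498.02 = 33767.40
Landed cost = invoice 180544.56 + 33767.40 = 214311.96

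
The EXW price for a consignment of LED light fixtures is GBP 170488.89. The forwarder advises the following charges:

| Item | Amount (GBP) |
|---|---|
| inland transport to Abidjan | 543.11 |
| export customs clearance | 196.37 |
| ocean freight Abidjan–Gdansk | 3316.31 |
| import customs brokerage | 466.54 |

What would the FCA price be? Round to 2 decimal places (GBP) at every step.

Not relevant to the conversion: brokerage, freight — on the buyer under both terms; not part of either seller's price.
From EXW to FCA, the seller additionally bears: inland to port, export clearance.
FCA price = 170488.89 + 543.11 + 196.37 = 171228.37

FCA price: GBP 171228.37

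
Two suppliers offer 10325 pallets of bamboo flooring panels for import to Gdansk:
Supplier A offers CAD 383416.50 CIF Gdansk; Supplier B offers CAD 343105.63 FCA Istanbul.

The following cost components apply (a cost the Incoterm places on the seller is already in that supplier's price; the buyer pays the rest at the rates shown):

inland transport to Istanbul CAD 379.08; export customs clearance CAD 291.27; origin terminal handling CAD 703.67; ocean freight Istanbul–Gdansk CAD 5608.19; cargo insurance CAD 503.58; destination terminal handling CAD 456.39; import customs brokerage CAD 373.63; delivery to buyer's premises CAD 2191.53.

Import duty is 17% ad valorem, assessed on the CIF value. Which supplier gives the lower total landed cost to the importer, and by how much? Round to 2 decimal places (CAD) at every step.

Supplier B is cheaper by CAD 39189.66

Supplier A (CIF):
The CIF price already equals the CIF value: 383416.50
Import duty = 383416.50 × 17% = 65180.81
Buyer bears (A): 456.39 + 373.63 + 2191.53 = 3021.55
Landed cost (A) = invoice 383416.50 + 3021.55 + duty 65180.81 = 451618.86
Supplier B (FCA):
CIF value = FCA price + origin terminal + freight + insurance = 343105.63 + 703.67 + 5608.19 + 503.58 = 349921.07
Import duty = 349921.07 × 17% = 59486.58
Buyer bears (B): 703.67 + 5608.19 + 503.58 + 456.39 + 373.63 + 2191.53 = 9836.99
Landed cost (B) = invoice 343105.63 + 9836.99 + duty 59486.58 = 412429.20
Difference = |451618.86 − 412429.20| = 39189.66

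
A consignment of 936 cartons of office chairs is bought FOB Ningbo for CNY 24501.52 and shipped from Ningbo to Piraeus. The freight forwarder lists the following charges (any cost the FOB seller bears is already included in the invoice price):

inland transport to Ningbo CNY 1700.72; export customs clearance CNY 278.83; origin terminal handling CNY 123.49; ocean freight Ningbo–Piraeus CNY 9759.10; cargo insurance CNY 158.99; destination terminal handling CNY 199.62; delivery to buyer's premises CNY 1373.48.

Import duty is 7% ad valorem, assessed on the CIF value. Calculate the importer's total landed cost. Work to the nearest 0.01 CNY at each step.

Total landed cost: CNY 38402.08

FOB: the seller bears costs until goods are on board at the origin port; the buyer bears freight, insurance and all costs thereafter.
Already in the invoice (seller's account under FOB): inland to port, export clearance, origin terminal — exclude.
CIF value = FOB price + freight + insurance = 24501.52 + 9759.10 + 158.99 = 34419.61
Import duty = 34419.61 × 7% = 2409.37
Buyer bears: freight 9759.10 + insurance 158.99 + destination terminal 199.62 + delivery 1373.48 + duty 2409.37 = 13900.56
Landed cost = invoice 24501.52 + 13900.56 = 38402.08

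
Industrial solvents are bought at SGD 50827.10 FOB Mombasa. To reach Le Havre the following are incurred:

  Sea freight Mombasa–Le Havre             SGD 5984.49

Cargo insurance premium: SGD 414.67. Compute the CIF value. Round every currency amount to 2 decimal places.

CIF = FOB price + freight + insurance
CIF = 50827.10 + 5984.49 + 414.67 = 57226.26

CIF value: SGD 57226.26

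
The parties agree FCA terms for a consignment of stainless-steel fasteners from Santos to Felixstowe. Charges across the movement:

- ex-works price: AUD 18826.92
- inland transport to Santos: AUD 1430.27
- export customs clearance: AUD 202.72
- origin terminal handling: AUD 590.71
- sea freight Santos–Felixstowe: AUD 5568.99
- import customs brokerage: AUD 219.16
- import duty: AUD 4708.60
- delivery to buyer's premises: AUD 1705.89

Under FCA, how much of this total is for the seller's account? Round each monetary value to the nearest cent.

Seller's account: AUD 20459.91

FCA: the seller delivers export-cleared goods to the carrier; the buyer bears costs from that point.
Seller's account: goods 18826.92 + inland to port 1430.27 + export clearance 202.72 = 20459.91
Buyer's account: origin terminal 590.71 + freight 5568.99 + brokerage 219.16 + duty 4708.60 + delivery 1705.89 = 12793.35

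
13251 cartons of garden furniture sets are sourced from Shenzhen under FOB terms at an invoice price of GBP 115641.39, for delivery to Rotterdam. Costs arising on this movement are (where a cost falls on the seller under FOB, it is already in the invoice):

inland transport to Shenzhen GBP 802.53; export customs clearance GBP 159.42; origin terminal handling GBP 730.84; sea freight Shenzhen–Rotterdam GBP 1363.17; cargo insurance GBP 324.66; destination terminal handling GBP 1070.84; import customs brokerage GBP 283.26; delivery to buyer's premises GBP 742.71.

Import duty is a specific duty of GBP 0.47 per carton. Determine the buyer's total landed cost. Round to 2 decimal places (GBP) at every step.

FOB: the seller bears costs until goods are on board at the origin port; the buyer bears freight, insurance and all costs thereafter.
Already in the invoice (seller's account under FOB): inland to port, export clearance, origin terminal — exclude.
CIF value = FOB price + freight + insurance = 115641.39 + 1363.17 + 324.66 = 117329.22
Import duty = 13251 × 0.47 = 6227.97
Buyer bears: freight 1363.17 + insurance 324.66 + destination terminal 1070.84 + brokerage 283.26 + delivery 742.71 + duty 6227.97 = 10012.61
Landed cost = invoice 115641.39 + 10012.61 = 125654.00

Total landed cost: GBP 125654.00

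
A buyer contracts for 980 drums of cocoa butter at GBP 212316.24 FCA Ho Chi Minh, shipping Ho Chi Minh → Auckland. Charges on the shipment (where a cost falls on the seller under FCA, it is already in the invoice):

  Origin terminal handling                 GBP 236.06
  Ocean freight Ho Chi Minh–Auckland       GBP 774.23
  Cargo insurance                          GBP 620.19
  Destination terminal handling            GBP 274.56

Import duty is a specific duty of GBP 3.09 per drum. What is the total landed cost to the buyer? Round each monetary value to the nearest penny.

FCA: the seller delivers export-cleared goods to the carrier; the buyer bears costs from that point.
CIF value = FCA price + origin terminal + freight + insurance = 212316.24 + 236.06 + 774.23 + 620.19 = 213946.72
Import duty = 980 × 3.09 = 3028.20
Buyer bears: origin terminal 236.06 + freight 774.23 + insurance 620.19 + destination terminal 274.56 + duty 3028.20 = 4933.24
Landed cost = invoice 212316.24 + 4933.24 = 217249.48

Total landed cost: GBP 217249.48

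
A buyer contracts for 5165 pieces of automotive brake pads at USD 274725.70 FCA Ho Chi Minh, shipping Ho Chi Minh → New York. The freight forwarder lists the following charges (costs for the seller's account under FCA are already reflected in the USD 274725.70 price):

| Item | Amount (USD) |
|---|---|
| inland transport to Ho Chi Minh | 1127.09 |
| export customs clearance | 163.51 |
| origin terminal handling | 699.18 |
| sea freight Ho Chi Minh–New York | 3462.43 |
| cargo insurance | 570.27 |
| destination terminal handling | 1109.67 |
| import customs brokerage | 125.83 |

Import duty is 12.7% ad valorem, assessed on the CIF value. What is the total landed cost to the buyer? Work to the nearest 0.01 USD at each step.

Total landed cost: USD 316184.19

FCA: the seller delivers export-cleared goods to the carrier; the buyer bears costs from that point.
Already in the invoice (seller's account under FCA): inland to port, export clearance — exclude.
CIF value = FCA price + origin terminal + freight + insurance = 274725.70 + 699.18 + 3462.43 + 570.27 = 279457.58
Import duty = 279457.58 × 12.7% = 35491.11
Buyer bears: origin terminal 699.18 + freight 3462.43 + insurance 570.27 + destination terminal 1109.67 + brokerage 125.83 + duty 35491.11 = 41458.49
Landed cost = invoice 274725.70 + 41458.49 = 316184.19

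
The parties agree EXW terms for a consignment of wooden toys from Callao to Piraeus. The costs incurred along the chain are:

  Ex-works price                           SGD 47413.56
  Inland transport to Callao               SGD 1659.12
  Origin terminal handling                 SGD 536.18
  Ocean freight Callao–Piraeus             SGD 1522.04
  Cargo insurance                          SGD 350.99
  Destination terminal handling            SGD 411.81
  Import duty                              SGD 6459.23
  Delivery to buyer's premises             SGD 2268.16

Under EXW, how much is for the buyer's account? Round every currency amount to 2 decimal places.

EXW: the seller makes goods available at their premises; the buyer bears all onward costs.
Seller's account: goods 47413.56 = 47413.56
Buyer's account: inland to port 1659.12 + origin terminal 536.18 + freight 1522.04 + insurance 350.99 + destination terminal 411.81 + duty 6459.23 + delivery 2268.16 = 13207.53

Buyer's account: SGD 13207.53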